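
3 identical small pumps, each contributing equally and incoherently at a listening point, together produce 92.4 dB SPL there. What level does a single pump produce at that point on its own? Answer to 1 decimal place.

87.6 dB SPL

3 equal incoherent sources add 10·log₁₀(3) = 4.77 dB over one source.
L_one = 92.4 − 4.77 = 87.6 dB SPL.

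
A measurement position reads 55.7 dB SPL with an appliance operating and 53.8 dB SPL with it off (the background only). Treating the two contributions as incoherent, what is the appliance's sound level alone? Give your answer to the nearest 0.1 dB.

51.2 dB SPL

Subtract intensities: L_src = 10·log₁₀(10^(L_total/10) − 10^(L_bg/10)).
L_src = 10·log₁₀(10^(55.7/10) − 10^(53.8/10)) = 10·log₁₀(131700) = 51.2 dB SPL.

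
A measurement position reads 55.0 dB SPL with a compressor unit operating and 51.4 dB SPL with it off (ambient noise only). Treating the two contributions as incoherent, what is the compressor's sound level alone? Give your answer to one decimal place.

52.5 dB SPL

Background correction is a power subtraction:
L_src = 10·log₁₀(10^(55.0/10) − 10^(51.4/10)) = 10·log₁₀(178200) = 52.5 dB SPL.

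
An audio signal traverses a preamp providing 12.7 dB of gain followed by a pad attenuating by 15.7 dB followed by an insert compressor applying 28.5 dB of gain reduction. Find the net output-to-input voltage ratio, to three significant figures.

0.0266

Net gain = 12.7 + (−15.7) + (−28.5) = -31.5 dB.
Voltage ratio = 10^(-31.5/20) = 0.0266.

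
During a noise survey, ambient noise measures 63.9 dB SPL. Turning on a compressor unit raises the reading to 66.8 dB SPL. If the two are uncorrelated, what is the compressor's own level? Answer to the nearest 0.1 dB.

Background correction is a power subtraction:
L_src = 10·log₁₀(10^(66.8/10) − 10^(63.9/10)) = 10·log₁₀(2332000) = 63.7 dB SPL.

63.7 dB SPL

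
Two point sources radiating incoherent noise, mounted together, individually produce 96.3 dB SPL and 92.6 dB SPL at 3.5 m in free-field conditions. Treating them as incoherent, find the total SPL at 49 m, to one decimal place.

74.9 dB SPL

Combined at 3.5 m: 10·log₁₀(10^(96.3/10)+10^(92.6/10)) = 97.84 dB SPL.
Then apply −20·log₁₀(49/3.5) = -22.92 dB → 74.9 dB SPL.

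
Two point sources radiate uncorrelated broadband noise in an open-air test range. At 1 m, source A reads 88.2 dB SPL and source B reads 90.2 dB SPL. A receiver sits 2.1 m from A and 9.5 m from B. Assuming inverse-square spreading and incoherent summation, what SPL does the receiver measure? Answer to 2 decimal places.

At the listener: L_A = 88.2 − 20·log₁₀(2.1) = 81.756 dB; L_B = 90.2 − 20·log₁₀(9.5) = 70.646 dB.
Combined: 10·log₁₀(10^(81.756/10)+10^(70.646/10)) = 82.08 dB SPL.

82.08 dB SPL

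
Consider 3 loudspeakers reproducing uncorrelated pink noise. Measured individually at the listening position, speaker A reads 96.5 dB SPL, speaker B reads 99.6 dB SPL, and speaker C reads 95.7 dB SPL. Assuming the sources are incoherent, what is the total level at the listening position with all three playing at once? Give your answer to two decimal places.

Uncorrelated sources add in intensity (power), not in dB.
L_total = 10·log₁₀(10^(96.5/10) + 10^(99.6/10) + 10^(95.7/10)) = 10·log₁₀(17302000000) = 102.38 dB SPL.

102.38 dB SPL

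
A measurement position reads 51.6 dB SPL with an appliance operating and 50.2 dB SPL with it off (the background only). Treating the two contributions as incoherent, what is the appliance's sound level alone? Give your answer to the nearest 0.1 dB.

46.0 dB SPL

Background correction is a power subtraction:
L_src = 10·log₁₀(10^(51.6/10) − 10^(50.2/10)) = 10·log₁₀(39830) = 46.0 dB SPL.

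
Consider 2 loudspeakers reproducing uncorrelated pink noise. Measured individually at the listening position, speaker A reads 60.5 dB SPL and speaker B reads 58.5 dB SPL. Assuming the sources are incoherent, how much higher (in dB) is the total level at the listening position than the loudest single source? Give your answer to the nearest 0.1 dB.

Add the sources as powers (linear), then convert back to dB:
L_total = 10·log₁₀(10^(60.5/10) + 10^(58.5/10)) = 62.62 dB SPL.
Excess over the loudest (60.5 dB): 62.62 − 60.5 = 2.1 dB.

2.1 dB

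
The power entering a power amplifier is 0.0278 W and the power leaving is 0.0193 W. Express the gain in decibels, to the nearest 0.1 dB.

-1.6 dB

Power ratio → dB uses the 10·log₁₀ form:
10·log₁₀(0.0193/0.0278) = 10·log₁₀(0.6942) = -1.6 dB.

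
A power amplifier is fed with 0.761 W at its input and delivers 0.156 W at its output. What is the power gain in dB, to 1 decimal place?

Power ratio → dB uses the 10·log₁₀ form:
10·log₁₀(0.156/0.761) = 10·log₁₀(0.2050) = -6.9 dB.

-6.9 dB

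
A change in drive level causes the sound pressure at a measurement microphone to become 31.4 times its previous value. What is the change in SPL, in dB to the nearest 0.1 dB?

29.9 dB

SPL change from a pressure ratio uses the 20·log₁₀ form:
20·log₁₀(31.4) = 29.9 dB.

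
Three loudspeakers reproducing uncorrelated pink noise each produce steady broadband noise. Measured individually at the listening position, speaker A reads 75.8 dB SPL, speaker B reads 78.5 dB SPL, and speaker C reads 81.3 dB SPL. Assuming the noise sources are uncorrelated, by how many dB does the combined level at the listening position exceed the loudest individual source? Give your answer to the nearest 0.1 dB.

Add the sources as powers (linear), then convert back to dB:
L_total = 10·log₁₀(10^(75.8/10) + 10^(78.5/10) + 10^(81.3/10)) = 83.87 dB SPL.
Excess over the loudest (81.3 dB): 83.87 − 81.3 = 2.6 dB.

2.6 dB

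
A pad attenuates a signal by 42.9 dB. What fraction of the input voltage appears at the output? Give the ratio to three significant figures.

Voltage ratio = 10^(dB/20).
10^(-42.9/20) = 10^(-2.145) = 0.00716.

0.00716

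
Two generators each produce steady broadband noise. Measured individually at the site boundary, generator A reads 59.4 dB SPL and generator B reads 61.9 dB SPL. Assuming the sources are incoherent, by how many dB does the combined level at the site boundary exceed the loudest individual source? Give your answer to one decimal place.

Incoherent sources sum as intensities:
L_total = 10·log₁₀(10^(59.4/10) + 10^(61.9/10)) = 63.84 dB SPL.
Excess over the loudest (61.9 dB): 63.84 − 61.9 = 1.9 dB.

1.9 dB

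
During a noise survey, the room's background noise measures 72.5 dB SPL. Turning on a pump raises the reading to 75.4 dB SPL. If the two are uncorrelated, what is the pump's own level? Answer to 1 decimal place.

72.3 dB SPL

Background correction is a power subtraction:
L_src = 10·log₁₀(10^(75.4/10) − 10^(72.5/10)) = 10·log₁₀(16890000) = 72.3 dB SPL.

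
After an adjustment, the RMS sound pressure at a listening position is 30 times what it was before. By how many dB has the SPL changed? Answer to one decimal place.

Sound pressure is an amplitude quantity: ΔL = 20·log₁₀(p₂/p₁).
20·log₁₀(30) = 29.5 dB.

29.5 dB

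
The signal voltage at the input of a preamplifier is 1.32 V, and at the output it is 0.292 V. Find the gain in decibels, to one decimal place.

For a voltage ratio, dB = 20·log₁₀(V₂/V₁).
20·log₁₀(0.292/1.32) = 20·log₁₀(0.2212) = -13.1 dB.

-13.1 dB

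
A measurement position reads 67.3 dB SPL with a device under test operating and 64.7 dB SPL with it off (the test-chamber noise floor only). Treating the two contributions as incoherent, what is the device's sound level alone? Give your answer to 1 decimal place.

63.8 dB SPL

Subtract intensities: L_src = 10·log₁₀(10^(L_total/10) − 10^(L_bg/10)).
L_src = 10·log₁₀(10^(67.3/10) − 10^(64.7/10)) = 10·log₁₀(2419000) = 63.8 dB SPL.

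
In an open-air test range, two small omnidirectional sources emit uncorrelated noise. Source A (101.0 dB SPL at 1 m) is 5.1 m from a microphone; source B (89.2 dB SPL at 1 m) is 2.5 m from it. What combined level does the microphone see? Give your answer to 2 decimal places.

At the listener: L_A = 101.0 − 20·log₁₀(5.1) = 86.849 dB; L_B = 89.2 − 20·log₁₀(2.5) = 81.241 dB.
Combined: 10·log₁₀(10^(86.849/10)+10^(81.241/10)) = 87.90 dB SPL.

87.90 dB SPL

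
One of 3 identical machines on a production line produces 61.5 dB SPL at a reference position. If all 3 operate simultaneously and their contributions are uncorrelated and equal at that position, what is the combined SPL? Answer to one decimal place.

3 equal incoherent sources raise the level by 10·log₁₀(3) = 4.77 dB.
L_total = 61.5 + 4.77 = 66.3 dB SPL.

66.3 dB SPL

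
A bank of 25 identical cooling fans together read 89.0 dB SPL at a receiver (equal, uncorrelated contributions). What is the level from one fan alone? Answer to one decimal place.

25 equal incoherent sources add 10·log₁₀(25) = 13.98 dB over one source.
L_one = 89.0 − 13.98 = 75.0 dB SPL.

75.0 dB SPL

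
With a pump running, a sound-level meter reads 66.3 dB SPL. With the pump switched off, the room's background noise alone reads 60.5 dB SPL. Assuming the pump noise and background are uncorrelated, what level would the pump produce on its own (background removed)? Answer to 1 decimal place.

65.0 dB SPL

Background correction is a power subtraction:
L_src = 10·log₁₀(10^(66.3/10) − 10^(60.5/10)) = 10·log₁₀(3144000) = 65.0 dB SPL.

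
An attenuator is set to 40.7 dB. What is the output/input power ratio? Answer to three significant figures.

Power ratio = 10^(dB/10).
10^(-40.7/10) = 10^(-4.070) = 0.0000851.

0.0000851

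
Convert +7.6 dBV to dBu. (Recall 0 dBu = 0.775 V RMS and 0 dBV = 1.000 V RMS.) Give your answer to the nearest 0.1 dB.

The offset between the scales is 20·log₁₀(0.775/1.000) = −2.214 dB.
So dBu = +7.6 + 2.214 = +9.8 dBu.

+9.8 dBu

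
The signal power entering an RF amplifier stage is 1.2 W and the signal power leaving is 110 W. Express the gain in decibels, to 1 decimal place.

Power is a power quantity, so gain = 10·log₁₀(P_out/P_in).
10·log₁₀(110/1.2) = 10·log₁₀(91.67) = 19.6 dB.

19.6 dB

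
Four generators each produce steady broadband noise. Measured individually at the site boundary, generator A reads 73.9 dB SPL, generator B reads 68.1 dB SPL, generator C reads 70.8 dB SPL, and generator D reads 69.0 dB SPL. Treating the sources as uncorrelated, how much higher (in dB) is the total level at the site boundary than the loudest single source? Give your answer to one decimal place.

Add the sources as powers (linear), then convert back to dB:
L_total = 10·log₁₀(10^(73.9/10) + 10^(68.1/10) + 10^(70.8/10) + 10^(69.0/10)) = 77.07 dB SPL.
Excess over the loudest (73.9 dB): 77.07 − 73.9 = 3.2 dB.

3.2 dB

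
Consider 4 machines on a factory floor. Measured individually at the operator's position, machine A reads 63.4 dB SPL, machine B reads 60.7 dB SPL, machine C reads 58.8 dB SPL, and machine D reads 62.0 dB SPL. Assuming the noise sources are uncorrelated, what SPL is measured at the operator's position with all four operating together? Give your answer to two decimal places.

Add the sources as powers (linear), then convert back to dB:
L_total = 10·log₁₀(10^(63.4/10) + 10^(60.7/10) + 10^(58.8/10) + 10^(62.0/10)) = 10·log₁₀(5706000) = 67.56 dB SPL.

67.56 dB SPL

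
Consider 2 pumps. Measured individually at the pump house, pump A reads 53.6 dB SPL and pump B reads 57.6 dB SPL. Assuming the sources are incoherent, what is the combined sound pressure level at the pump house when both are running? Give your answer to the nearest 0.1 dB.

Incoherent sources sum as intensities:
L_total = 10·log₁₀(10^(53.6/10) + 10^(57.6/10)) = 10·log₁₀(804500) = 59.1 dB SPL.

59.1 dB SPL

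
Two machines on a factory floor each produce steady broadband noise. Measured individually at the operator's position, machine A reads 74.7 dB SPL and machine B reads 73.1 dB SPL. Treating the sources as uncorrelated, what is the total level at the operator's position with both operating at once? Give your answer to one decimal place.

Add the sources as powers (linear), then convert back to dB:
L_total = 10·log₁₀(10^(74.7/10) + 10^(73.1/10)) = 10·log₁₀(49930000) = 77.0 dB SPL.

77.0 dB SPL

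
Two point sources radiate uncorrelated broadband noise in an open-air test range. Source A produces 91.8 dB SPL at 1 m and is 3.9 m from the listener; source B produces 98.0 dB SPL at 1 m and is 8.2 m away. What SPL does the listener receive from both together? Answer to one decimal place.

82.9 dB SPL

At the listener: L_A = 91.8 − 20·log₁₀(3.9) = 79.98 dB; L_B = 98.0 − 20·log₁₀(8.2) = 79.72 dB.
Combined: 10·log₁₀(10^(79.98/10)+10^(79.72/10)) = 82.9 dB SPL.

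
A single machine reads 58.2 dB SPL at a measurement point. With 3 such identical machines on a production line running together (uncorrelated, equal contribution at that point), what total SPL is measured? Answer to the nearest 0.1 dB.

63.0 dB SPL

3 equal incoherent sources raise the level by 10·log₁₀(3) = 4.77 dB.
L_total = 58.2 + 4.77 = 63.0 dB SPL.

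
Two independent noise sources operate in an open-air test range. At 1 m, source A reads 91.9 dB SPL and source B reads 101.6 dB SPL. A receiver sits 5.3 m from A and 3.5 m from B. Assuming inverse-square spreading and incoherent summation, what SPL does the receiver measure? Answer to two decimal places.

At the listener: L_A = 91.9 − 20·log₁₀(5.3) = 77.414 dB; L_B = 101.6 − 20·log₁₀(3.5) = 90.719 dB.
Combined: 10·log₁₀(10^(77.414/10)+10^(90.719/10)) = 90.92 dB SPL.

90.92 dB SPL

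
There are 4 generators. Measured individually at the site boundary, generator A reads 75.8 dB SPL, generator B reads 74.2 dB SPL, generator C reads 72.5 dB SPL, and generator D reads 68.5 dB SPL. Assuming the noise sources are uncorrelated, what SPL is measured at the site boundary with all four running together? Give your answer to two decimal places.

79.50 dB SPL

Add the sources as powers (linear), then convert back to dB:
L_total = 10·log₁₀(10^(75.8/10) + 10^(74.2/10) + 10^(72.5/10) + 10^(68.5/10)) = 10·log₁₀(89180000) = 79.50 dB SPL.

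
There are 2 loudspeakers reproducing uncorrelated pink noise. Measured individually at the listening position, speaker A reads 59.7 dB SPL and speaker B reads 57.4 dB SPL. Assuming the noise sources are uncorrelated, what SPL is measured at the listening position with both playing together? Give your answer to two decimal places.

61.71 dB SPL

Uncorrelated sources add in intensity (power), not in dB.
L_total = 10·log₁₀(10^(59.7/10) + 10^(57.4/10)) = 10·log₁₀(1483000) = 61.71 dB SPL.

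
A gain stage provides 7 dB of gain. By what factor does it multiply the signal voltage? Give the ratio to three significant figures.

Voltage ratio = 10^(dB/20).
10^(7/20) = 10^(0.3500) = 2.24.

2.24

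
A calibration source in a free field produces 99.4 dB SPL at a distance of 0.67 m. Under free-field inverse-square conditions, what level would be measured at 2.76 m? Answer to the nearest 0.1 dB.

87.1 dB SPL

For a point source in a free field, ΔL = −20·log₁₀(d₂/d₁).
ΔL = −20·log₁₀(2.76/0.67) = -12.30 dB, so L₂ = 99.4 + (-12.30) = 87.1 dB SPL.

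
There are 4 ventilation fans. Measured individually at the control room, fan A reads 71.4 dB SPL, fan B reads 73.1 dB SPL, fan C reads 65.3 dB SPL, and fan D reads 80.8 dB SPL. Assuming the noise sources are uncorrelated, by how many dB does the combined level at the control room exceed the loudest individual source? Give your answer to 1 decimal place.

Incoherent sources sum as intensities:
L_total = 10·log₁₀(10^(71.4/10) + 10^(73.1/10) + 10^(65.3/10) + 10^(80.8/10)) = 81.98 dB SPL.
Excess over the loudest (80.8 dB): 81.98 − 80.8 = 1.2 dB.

1.2 dB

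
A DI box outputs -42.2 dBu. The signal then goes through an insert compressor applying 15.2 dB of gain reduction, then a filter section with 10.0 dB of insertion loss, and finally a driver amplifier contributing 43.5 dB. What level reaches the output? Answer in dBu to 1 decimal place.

-23.9 dBu

In dB, series stages simply add:
-42.2 − 15.2 − 10.0 + 43.5 = -23.9 dBu.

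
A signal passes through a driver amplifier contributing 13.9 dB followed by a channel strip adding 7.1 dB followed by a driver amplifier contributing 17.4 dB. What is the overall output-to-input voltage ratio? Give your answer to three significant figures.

83.2

Net gain = 13.9 + 7.1 + 17.4 = 38.4 dB.
Voltage ratio = 10^(38.4/20) = 83.2.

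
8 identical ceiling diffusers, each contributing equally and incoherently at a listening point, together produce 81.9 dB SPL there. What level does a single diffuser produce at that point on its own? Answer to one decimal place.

72.9 dB SPL

8 equal incoherent sources add 10·log₁₀(8) = 9.03 dB over one source.
L_one = 81.9 − 9.03 = 72.9 dB SPL.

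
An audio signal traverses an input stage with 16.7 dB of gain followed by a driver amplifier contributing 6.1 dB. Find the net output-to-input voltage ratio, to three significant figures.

13.8

Net gain = 16.7 + 6.1 = 22.8 dB.
Voltage ratio = 10^(22.8/20) = 13.8.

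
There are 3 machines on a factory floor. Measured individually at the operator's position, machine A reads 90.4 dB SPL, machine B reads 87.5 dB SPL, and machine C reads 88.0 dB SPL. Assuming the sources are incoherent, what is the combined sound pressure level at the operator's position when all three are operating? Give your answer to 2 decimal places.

93.60 dB SPL

Incoherent sources sum as intensities:
L_total = 10·log₁₀(10^(90.4/10) + 10^(87.5/10) + 10^(88.0/10)) = 10·log₁₀(2290000000) = 93.60 dB SPL.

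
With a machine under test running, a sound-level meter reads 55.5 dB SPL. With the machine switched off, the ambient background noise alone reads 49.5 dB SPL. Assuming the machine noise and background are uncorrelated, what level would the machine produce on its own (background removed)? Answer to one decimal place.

54.2 dB SPL

Subtract intensities: L_src = 10·log₁₀(10^(L_total/10) − 10^(L_bg/10)).
L_src = 10·log₁₀(10^(55.5/10) − 10^(49.5/10)) = 10·log₁₀(265700) = 54.2 dB SPL.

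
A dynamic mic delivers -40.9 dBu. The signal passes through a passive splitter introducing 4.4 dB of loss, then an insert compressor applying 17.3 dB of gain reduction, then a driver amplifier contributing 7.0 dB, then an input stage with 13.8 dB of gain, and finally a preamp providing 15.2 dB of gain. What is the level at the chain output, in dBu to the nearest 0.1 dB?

-26.6 dBu

In dB, series stages simply add:
-40.9 − 4.4 − 17.3 + 7.0 + 13.8 + 15.2 = -26.6 dBu.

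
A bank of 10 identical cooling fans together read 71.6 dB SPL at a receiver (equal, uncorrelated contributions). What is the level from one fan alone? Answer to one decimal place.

61.6 dB SPL

10 equal incoherent sources add 10·log₁₀(10) = 10.00 dB over one source.
L_one = 71.6 − 10.00 = 61.6 dB SPL.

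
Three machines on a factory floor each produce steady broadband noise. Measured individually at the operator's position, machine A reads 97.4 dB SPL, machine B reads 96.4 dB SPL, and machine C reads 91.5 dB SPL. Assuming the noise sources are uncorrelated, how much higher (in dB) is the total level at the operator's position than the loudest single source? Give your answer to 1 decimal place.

Uncorrelated sources add in intensity (power), not in dB.
L_total = 10·log₁₀(10^(97.4/10) + 10^(96.4/10) + 10^(91.5/10)) = 100.52 dB SPL.
Excess over the loudest (97.4 dB): 100.52 − 97.4 = 3.1 dB.

3.1 dB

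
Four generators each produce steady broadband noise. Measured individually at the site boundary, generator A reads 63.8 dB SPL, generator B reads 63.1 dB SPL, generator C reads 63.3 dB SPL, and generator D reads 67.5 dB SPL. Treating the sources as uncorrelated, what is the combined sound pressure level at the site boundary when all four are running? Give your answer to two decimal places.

70.86 dB SPL

Uncorrelated sources add in intensity (power), not in dB.
L_total = 10·log₁₀(10^(63.8/10) + 10^(63.1/10) + 10^(63.3/10) + 10^(67.5/10)) = 10·log₁₀(12200000) = 70.86 dB SPL.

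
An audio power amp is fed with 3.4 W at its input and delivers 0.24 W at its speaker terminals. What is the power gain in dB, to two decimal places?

-11.51 dB

Power ratio → dB uses the 10·log₁₀ form:
10·log₁₀(0.24/3.4) = 10·log₁₀(0.07059) = -11.51 dB.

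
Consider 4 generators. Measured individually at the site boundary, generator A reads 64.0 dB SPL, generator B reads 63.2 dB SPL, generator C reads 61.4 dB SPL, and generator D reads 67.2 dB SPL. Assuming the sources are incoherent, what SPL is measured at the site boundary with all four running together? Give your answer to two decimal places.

Add the sources as powers (linear), then convert back to dB:
L_total = 10·log₁₀(10^(64.0/10) + 10^(63.2/10) + 10^(61.4/10) + 10^(67.2/10)) = 10·log₁₀(11230000) = 70.50 dB SPL.

70.50 dB SPL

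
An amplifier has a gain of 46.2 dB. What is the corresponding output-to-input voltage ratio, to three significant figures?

Voltage ratio = 10^(dB/20).
10^(46.2/20) = 10^(2.310) = 204.

204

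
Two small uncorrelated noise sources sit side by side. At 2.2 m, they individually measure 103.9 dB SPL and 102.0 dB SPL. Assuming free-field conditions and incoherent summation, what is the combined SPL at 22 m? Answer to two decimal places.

86.06 dB SPL

Combined at 2.2 m: 10·log₁₀(10^(103.9/10)+10^(102.0/10)) = 106.063 dB SPL.
Then apply −20·log₁₀(22/2.2) = -20.000 dB → 86.06 dB SPL.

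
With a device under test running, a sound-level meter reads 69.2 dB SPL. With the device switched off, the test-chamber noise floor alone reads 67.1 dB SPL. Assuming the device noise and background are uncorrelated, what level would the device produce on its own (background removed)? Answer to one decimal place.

65.0 dB SPL

Subtract intensities: L_src = 10·log₁₀(10^(L_total/10) − 10^(L_bg/10)).
L_src = 10·log₁₀(10^(69.2/10) − 10^(67.1/10)) = 10·log₁₀(3189000) = 65.0 dB SPL.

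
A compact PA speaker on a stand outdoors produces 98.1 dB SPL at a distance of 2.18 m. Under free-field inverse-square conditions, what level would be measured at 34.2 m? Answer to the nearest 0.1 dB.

74.2 dB SPL

For a point source in a free field, ΔL = −20·log₁₀(d₂/d₁).
ΔL = −20·log₁₀(34.2/2.18) = -23.91 dB, so L₂ = 98.1 + (-23.91) = 74.2 dB SPL.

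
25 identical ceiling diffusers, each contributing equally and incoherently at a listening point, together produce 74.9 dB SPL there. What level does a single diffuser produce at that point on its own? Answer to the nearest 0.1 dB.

60.9 dB SPL

25 equal incoherent sources add 10·log₁₀(25) = 13.98 dB over one source.
L_one = 74.9 − 13.98 = 60.9 dB SPL.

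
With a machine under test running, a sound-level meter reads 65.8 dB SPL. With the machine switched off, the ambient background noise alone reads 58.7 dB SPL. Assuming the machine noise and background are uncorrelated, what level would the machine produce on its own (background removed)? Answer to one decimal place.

64.9 dB SPL

Background correction is a power subtraction:
L_src = 10·log₁₀(10^(65.8/10) − 10^(58.7/10)) = 10·log₁₀(3061000) = 64.9 dB SPL.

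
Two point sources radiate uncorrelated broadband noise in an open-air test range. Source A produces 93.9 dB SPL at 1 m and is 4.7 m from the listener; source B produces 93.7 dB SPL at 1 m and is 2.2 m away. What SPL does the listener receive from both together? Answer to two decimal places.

87.75 dB SPL

At the listener: L_A = 93.9 − 20·log₁₀(4.7) = 80.458 dB; L_B = 93.7 − 20·log₁₀(2.2) = 86.852 dB.
Combined: 10·log₁₀(10^(80.458/10)+10^(86.852/10)) = 87.75 dB SPL.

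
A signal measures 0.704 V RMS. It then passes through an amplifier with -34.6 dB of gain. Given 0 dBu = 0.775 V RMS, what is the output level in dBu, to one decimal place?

-35.4 dBu

Input level: 20·log₁₀(0.704/0.775) = -0.83 dBu.
Output: -0.83 − 34.6 = -35.4 dBu.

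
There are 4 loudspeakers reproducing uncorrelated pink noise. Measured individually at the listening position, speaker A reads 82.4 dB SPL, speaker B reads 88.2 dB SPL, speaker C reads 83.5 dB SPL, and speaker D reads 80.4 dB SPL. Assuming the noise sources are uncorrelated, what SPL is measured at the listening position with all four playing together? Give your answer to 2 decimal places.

90.67 dB SPL

Add the sources as powers (linear), then convert back to dB:
L_total = 10·log₁₀(10^(82.4/10) + 10^(88.2/10) + 10^(83.5/10) + 10^(80.4/10)) = 10·log₁₀(1168000000) = 90.67 dB SPL.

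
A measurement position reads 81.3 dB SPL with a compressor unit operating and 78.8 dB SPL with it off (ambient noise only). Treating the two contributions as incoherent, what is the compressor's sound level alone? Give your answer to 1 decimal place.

77.7 dB SPL

Remove the background by subtracting linear intensities:
L_src = 10·log₁₀(10^(81.3/10) − 10^(78.8/10)) = 10·log₁₀(59040000) = 77.7 dB SPL.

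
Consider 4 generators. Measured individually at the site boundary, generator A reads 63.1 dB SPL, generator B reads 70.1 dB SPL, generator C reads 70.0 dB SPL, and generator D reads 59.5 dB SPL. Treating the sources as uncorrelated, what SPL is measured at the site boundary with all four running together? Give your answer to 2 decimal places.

73.65 dB SPL

Uncorrelated sources add in intensity (power), not in dB.
L_total = 10·log₁₀(10^(63.1/10) + 10^(70.1/10) + 10^(70.0/10) + 10^(59.5/10)) = 10·log₁₀(23170000) = 73.65 dB SPL.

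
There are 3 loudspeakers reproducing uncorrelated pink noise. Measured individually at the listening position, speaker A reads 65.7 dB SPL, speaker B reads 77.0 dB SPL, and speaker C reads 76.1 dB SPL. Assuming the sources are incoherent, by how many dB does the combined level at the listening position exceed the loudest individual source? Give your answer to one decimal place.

Uncorrelated sources add in intensity (power), not in dB.
L_total = 10·log₁₀(10^(65.7/10) + 10^(77.0/10) + 10^(76.1/10)) = 79.76 dB SPL.
Excess over the loudest (77.0 dB): 79.76 − 77.0 = 2.8 dB.

2.8 dB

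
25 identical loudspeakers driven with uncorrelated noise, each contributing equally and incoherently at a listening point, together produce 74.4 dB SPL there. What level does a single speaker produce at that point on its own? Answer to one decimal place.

25 equal incoherent sources add 10·log₁₀(25) = 13.98 dB over one source.
L_one = 74.4 − 13.98 = 60.4 dB SPL.

60.4 dB SPL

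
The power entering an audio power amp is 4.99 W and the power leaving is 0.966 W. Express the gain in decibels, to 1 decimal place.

-7.1 dB

Power is a power quantity, so gain = 10·log₁₀(P_out/P_in).
10·log₁₀(0.966/4.99) = 10·log₁₀(0.1936) = -7.1 dB.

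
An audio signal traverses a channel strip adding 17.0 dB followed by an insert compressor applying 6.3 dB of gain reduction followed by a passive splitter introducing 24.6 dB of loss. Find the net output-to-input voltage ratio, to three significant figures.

0.202

Net gain = 17.0 + (−6.3) + (−24.6) = -13.9 dB.
Voltage ratio = 10^(-13.9/20) = 0.202.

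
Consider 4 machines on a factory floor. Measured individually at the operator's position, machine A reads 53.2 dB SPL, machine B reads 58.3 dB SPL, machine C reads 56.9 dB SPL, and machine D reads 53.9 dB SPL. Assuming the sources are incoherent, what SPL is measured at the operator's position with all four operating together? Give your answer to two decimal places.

62.10 dB SPL

Incoherent sources sum as intensities:
L_total = 10·log₁₀(10^(53.2/10) + 10^(58.3/10) + 10^(56.9/10) + 10^(53.9/10)) = 10·log₁₀(1620000) = 62.10 dB SPL.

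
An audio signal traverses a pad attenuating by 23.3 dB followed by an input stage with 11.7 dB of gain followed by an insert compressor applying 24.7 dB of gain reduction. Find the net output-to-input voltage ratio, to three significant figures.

0.0153

Net gain = (−23.3) + 11.7 + (−24.7) = -36.3 dB.
Voltage ratio = 10^(-36.3/20) = 0.0153.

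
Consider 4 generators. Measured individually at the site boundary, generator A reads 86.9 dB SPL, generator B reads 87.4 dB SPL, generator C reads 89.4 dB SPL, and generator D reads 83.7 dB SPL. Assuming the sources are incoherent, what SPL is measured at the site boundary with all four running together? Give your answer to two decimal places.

93.31 dB SPL

Incoherent sources sum as intensities:
L_total = 10·log₁₀(10^(86.9/10) + 10^(87.4/10) + 10^(89.4/10) + 10^(83.7/10)) = 10·log₁₀(2145000000) = 93.31 dB SPL.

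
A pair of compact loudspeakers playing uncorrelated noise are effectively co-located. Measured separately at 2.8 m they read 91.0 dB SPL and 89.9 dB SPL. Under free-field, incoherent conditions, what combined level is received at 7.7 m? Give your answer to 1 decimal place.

Combined at 2.8 m: 10·log₁₀(10^(91.0/10)+10^(89.9/10)) = 93.50 dB SPL.
Then apply −20·log₁₀(7.7/2.8) = -8.79 dB → 84.7 dB SPL.

84.7 dB SPL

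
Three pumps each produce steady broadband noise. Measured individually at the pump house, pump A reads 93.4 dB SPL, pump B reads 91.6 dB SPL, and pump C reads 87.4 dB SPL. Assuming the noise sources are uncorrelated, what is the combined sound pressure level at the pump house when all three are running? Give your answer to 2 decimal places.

96.21 dB SPL

Add the sources as powers (linear), then convert back to dB:
L_total = 10·log₁₀(10^(93.4/10) + 10^(91.6/10) + 10^(87.4/10)) = 10·log₁₀(4183000000) = 96.21 dB SPL.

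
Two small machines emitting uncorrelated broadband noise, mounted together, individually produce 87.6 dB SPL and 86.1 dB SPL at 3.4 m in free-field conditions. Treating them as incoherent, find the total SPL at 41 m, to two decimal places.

68.30 dB SPL

Combined at 3.4 m: 10·log₁₀(10^(87.6/10)+10^(86.1/10)) = 89.925 dB SPL.
Then apply −20·log₁₀(41/3.4) = -21.626 dB → 68.30 dB SPL.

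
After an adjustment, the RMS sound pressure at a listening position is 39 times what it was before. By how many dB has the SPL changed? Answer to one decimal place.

Sound pressure is an amplitude quantity: ΔL = 20·log₁₀(p₂/p₁).
20·log₁₀(39) = 31.8 dB.

31.8 dB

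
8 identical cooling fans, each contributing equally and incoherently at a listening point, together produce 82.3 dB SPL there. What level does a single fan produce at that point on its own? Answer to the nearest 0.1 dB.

73.3 dB SPL

8 equal incoherent sources add 10·log₁₀(8) = 9.03 dB over one source.
L_one = 82.3 − 9.03 = 73.3 dB SPL.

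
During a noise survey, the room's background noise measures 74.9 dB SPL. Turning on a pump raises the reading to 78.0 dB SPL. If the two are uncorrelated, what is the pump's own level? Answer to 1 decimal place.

Subtract intensities: L_src = 10·log₁₀(10^(L_total/10) − 10^(L_bg/10)).
L_src = 10·log₁₀(10^(78.0/10) − 10^(74.9/10)) = 10·log₁₀(32190000) = 75.1 dB SPL.

75.1 dB SPL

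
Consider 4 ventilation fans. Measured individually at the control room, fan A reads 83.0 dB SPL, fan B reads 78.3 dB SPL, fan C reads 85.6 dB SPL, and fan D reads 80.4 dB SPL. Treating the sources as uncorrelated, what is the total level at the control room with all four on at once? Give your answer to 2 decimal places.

Uncorrelated sources add in intensity (power), not in dB.
L_total = 10·log₁₀(10^(83.0/10) + 10^(78.3/10) + 10^(85.6/10) + 10^(80.4/10)) = 10·log₁₀(739900000) = 88.69 dB SPL.

88.69 dB SPL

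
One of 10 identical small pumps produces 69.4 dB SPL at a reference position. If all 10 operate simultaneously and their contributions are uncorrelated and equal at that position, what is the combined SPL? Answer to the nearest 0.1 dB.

79.4 dB SPL

10 equal incoherent sources raise the level by 10·log₁₀(10) = 10.00 dB.
L_total = 69.4 + 10.00 = 79.4 dB SPL.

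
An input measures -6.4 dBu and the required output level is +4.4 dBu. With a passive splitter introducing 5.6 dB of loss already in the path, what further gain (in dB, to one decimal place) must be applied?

The required make-up gain is the shortfall in the dB sum.
G = +4.4 − (-6.4) + 5.6 = 16.4 dB.

16.4 dB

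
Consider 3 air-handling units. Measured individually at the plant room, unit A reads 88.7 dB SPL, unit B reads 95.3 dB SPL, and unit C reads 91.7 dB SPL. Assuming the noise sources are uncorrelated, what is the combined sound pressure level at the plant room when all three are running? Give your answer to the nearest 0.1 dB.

97.5 dB SPL

Add the sources as powers (linear), then convert back to dB:
L_total = 10·log₁₀(10^(88.7/10) + 10^(95.3/10) + 10^(91.7/10)) = 10·log₁₀(5609000000) = 97.5 dB SPL.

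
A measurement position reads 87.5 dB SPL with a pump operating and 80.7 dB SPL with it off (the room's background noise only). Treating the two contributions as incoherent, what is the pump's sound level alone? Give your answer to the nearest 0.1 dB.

Background correction is a power subtraction:
L_src = 10·log₁₀(10^(87.5/10) − 10^(80.7/10)) = 10·log₁₀(444900000) = 86.5 dB SPL.

86.5 dB SPL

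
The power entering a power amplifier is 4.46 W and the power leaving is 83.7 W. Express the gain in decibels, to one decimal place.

12.7 dB

For a power ratio, dB = 10·log₁₀(P₂/P₁).
10·log₁₀(83.7/4.46) = 10·log₁₀(18.77) = 12.7 dB.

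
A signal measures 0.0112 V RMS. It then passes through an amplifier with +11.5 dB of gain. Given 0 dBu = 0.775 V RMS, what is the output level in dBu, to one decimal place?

Input level: 20·log₁₀(0.0112/0.775) = -36.80 dBu.
Output: -36.80 + 11.5 = -25.3 dBu.

-25.3 dBu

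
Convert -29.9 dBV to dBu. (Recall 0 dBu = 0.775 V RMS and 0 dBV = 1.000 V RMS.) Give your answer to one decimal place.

The offset between the scales is 20·log₁₀(0.775/1.000) = −2.214 dB.
So dBu = -29.9 + 2.214 = -27.7 dBu.

-27.7 dBu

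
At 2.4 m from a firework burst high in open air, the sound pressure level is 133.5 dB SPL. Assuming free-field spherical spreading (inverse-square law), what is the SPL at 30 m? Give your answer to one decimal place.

Inverse-square spreading gives ΔL = −20·log₁₀(d₂/d₁).
ΔL = −20·log₁₀(30/2.4) = -21.94 dB, so L₂ = 133.5 + (-21.94) = 111.6 dB SPL.

111.6 dB SPL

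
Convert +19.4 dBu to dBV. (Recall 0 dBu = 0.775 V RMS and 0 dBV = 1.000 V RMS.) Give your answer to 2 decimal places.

+17.19 dBV

The offset between the scales is 20·log₁₀(0.775/1.000) = −2.214 dB.
So dBV = +19.4 − 2.214 = +17.19 dBV.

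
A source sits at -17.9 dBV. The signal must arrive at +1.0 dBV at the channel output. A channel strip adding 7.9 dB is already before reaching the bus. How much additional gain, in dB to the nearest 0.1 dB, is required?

The required make-up gain is the shortfall in the dB sum.
G = +1.0 − (-17.9) − 7.9 = 11.0 dB.

11.0 dB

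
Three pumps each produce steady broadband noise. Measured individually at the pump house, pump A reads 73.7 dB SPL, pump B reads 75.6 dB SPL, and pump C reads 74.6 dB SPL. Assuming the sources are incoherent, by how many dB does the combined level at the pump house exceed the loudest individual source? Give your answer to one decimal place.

Add the sources as powers (linear), then convert back to dB:
L_total = 10·log₁₀(10^(73.7/10) + 10^(75.6/10) + 10^(74.6/10)) = 79.47 dB SPL.
Excess over the loudest (75.6 dB): 79.47 − 75.6 = 3.9 dB.

3.9 dB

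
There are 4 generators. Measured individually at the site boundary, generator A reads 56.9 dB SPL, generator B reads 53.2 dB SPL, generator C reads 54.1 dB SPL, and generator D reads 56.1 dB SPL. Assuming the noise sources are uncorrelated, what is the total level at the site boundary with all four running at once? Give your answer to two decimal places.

Add the sources as powers (linear), then convert back to dB:
L_total = 10·log₁₀(10^(56.9/10) + 10^(53.2/10) + 10^(54.1/10) + 10^(56.1/10)) = 10·log₁₀(1363000) = 61.35 dB SPL.

61.35 dB SPL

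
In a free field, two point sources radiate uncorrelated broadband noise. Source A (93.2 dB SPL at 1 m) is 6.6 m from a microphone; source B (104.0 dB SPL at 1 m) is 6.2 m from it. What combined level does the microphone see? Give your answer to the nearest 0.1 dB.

88.5 dB SPL

At the listener: L_A = 93.2 − 20·log₁₀(6.6) = 76.81 dB; L_B = 104.0 − 20·log₁₀(6.2) = 88.15 dB.
Combined: 10·log₁₀(10^(76.81/10)+10^(88.15/10)) = 88.5 dB SPL.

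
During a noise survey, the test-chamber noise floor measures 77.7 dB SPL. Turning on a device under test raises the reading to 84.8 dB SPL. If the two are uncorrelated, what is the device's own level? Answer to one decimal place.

83.9 dB SPL

Background correction is a power subtraction:
L_src = 10·log₁₀(10^(84.8/10) − 10^(77.7/10)) = 10·log₁₀(243100000) = 83.9 dB SPL.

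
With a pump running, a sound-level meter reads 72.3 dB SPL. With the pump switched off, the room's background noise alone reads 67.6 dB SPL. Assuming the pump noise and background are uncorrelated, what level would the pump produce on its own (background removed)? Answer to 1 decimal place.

Subtract intensities: L_src = 10·log₁₀(10^(L_total/10) − 10^(L_bg/10)).
L_src = 10·log₁₀(10^(72.3/10) − 10^(67.6/10)) = 10·log₁₀(11230000) = 70.5 dB SPL.

70.5 dB SPL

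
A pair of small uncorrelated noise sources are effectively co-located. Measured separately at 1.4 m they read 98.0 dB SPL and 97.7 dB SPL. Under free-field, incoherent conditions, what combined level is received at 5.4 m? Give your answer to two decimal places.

Combined at 1.4 m: 10·log₁₀(10^(98.0/10)+10^(97.7/10)) = 100.863 dB SPL.
Then apply −20·log₁₀(5.4/1.4) = -11.725 dB → 89.14 dB SPL.

89.14 dB SPL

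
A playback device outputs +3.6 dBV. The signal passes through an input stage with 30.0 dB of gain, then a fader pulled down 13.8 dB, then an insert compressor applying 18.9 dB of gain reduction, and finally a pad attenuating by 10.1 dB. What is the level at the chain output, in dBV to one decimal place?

In dB, series stages simply add:
+3.6 + 30.0 − 13.8 − 18.9 − 10.1 = -9.2 dBV.

-9.2 dBV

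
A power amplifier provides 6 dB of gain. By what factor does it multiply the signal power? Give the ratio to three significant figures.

3.98

Power ratio = 10^(dB/10).
10^(6/10) = 10^(0.6000) = 3.98.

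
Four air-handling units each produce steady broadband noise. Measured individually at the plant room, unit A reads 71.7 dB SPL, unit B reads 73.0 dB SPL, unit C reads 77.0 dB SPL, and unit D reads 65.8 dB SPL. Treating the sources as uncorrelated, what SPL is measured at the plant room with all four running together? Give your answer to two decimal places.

Incoherent sources sum as intensities:
L_total = 10·log₁₀(10^(71.7/10) + 10^(73.0/10) + 10^(77.0/10) + 10^(65.8/10)) = 10·log₁₀(88660000) = 79.48 dB SPL.

79.48 dB SPL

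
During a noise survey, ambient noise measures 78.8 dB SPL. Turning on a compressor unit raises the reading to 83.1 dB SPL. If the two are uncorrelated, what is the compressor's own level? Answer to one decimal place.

Background correction is a power subtraction:
L_src = 10·log₁₀(10^(83.1/10) − 10^(78.8/10)) = 10·log₁₀(128300000) = 81.1 dB SPL.

81.1 dB SPL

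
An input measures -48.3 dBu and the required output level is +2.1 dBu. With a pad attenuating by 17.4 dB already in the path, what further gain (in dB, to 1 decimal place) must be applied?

67.8 dB

The required make-up gain is the shortfall in the dB sum.
G = +2.1 − (-48.3) + 17.4 = 67.8 dB.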